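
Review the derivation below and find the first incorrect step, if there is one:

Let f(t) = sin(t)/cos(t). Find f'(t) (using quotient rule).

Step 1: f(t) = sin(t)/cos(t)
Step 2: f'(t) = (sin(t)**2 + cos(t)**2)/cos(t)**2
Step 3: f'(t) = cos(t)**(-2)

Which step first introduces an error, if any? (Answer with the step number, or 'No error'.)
No error

All steps in this derivation are correct.
The final answer f'(t) = cos(t)**(-2) is valid.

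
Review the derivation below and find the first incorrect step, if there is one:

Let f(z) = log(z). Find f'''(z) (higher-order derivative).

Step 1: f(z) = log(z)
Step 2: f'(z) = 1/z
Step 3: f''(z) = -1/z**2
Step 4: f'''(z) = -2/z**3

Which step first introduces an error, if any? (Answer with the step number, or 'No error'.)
Step 4

Step 4 is incorrect due to a sign flip.
The step shows: -2/z**3
The correct value should be: 2/z**3

Explanation: The sign of the whole expression was flipped: the term 2/z**3 was incorrectly written as -2/z**3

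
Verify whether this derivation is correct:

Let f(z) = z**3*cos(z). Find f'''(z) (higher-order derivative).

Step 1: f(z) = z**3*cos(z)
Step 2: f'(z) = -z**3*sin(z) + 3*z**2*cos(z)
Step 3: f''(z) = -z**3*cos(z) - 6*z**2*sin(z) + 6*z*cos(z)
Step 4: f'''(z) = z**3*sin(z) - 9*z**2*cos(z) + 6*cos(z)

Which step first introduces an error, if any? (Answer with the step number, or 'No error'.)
Step 4

Step 4 is incorrect due to a dropped term.
The step shows: z**3*sin(z) - 9*z**2*cos(z) + 6*cos(z)
The correct value should be: z**3*sin(z) - 9*z**2*cos(z) - 18*z*sin(z) + 6*cos(z)

Explanation: A term was dropped: the term -18*z*sin(z) was incorrectly omitted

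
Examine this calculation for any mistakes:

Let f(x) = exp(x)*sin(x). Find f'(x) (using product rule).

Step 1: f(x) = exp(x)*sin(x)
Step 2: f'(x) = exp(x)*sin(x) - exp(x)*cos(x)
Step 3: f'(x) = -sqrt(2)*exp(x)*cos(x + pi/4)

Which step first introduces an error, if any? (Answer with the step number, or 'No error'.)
Step 2

Step 2 is incorrect due to a sign flip.
The step shows: exp(x)*sin(x) - exp(x)*cos(x)
The correct value should be: exp(x)*sin(x) + exp(x)*cos(x)

Explanation: The sign of one term was flipped: the term exp(x)*cos(x) was incorrectly written as -exp(x)*cos(x)
The later steps are derived from this incorrect expression, so the error originates in Step 2.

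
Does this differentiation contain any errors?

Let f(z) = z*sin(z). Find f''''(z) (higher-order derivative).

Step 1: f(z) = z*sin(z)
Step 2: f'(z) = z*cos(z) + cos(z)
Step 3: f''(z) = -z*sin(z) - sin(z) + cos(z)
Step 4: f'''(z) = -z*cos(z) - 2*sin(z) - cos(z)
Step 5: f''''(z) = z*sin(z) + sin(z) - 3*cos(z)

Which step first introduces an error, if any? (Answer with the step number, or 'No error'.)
Step 2

Step 2 is incorrect due to a wrong trig function.
The step shows: z*cos(z) + cos(z)
The correct value should be: z*cos(z) + sin(z)

Explanation: sin(z) was incorrectly written as cos(z): the term sin(z) was incorrectly written as cos(z)
The later steps are derived from this incorrect expression, so the error originates in Step 2.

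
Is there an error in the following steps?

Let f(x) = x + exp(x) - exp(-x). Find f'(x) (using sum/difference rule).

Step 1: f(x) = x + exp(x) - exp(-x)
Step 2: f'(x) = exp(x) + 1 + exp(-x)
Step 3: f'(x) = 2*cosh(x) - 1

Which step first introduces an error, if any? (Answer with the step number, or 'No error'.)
Step 3

Step 3 is incorrect due to a sign flip.
The step shows: 2*cosh(x) - 1
The correct value should be: 2*cosh(x) + 1

Explanation: The sign of one term was flipped: the term 1 was incorrectly written as -1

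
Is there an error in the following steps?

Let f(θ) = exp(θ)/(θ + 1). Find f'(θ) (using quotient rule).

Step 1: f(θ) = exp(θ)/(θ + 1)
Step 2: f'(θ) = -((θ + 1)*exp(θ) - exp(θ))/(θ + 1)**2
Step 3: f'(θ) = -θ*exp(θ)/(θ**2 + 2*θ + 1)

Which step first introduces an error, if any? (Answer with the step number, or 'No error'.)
Step 2

Step 2 is incorrect due to a sign flip.
The step shows: -((θ + 1)*exp(θ) - exp(θ))/(θ + 1)**2
The correct value should be: ((θ + 1)*exp(θ) - exp(θ))/(θ + 1)**2

Explanation: The sign of the whole expression was flipped: the term ((θ + 1)*exp(θ) - exp(θ))/(θ + 1)**2 was incorrectly written as -((θ + 1)*exp(θ) - exp(θ))/(θ + 1)**2
The later steps are derived from this incorrect expression, so the error originates in Step 2.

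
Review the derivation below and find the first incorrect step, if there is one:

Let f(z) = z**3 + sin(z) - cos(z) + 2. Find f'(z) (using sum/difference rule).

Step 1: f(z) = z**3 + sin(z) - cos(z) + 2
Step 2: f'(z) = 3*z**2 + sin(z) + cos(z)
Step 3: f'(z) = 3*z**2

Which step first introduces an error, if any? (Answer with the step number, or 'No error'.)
Step 3

Step 3 is incorrect due to a dropped term.
The step shows: 3*z**2
The correct value should be: 3*z**2 + sqrt(2)*sin(z + pi/4)

Explanation: A term was dropped: the term sqrt(2)*sin(z + pi/4) was incorrectly omitted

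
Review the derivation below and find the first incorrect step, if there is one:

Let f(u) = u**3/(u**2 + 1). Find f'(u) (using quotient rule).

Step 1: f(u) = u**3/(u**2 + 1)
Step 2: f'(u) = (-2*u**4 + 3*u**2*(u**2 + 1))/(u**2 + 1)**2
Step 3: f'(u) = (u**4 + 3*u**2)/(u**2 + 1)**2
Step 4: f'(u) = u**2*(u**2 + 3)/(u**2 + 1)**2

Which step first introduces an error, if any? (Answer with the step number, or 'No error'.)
No error

All steps in this derivation are correct.
The final answer f'(u) = u**2*(u**2 + 3)/(u**2 + 1)**2 is valid.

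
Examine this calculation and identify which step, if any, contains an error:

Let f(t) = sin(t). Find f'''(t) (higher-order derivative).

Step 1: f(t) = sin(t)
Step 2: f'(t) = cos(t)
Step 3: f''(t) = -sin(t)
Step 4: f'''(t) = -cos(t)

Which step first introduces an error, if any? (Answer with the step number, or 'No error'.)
No error

All steps in this derivation are correct.
The final answer f'''(t) = -cos(t) is valid.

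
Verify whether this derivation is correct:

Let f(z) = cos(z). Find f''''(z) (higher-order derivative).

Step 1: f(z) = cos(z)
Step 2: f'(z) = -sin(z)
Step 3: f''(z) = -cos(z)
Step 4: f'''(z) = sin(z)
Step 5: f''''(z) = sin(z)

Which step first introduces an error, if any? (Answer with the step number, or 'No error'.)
Step 5

Step 5 is incorrect due to a wrong trig function.
The step shows: sin(z)
The correct value should be: cos(z)

Explanation: cos(z) was incorrectly written as sin(z): the term cos(z) was incorrectly written as sin(z)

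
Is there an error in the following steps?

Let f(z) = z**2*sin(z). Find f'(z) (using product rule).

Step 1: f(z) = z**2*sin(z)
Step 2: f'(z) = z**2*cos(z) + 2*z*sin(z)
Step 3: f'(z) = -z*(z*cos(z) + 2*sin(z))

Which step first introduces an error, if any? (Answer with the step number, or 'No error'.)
Step 3

Step 3 is incorrect due to a sign flip.
The step shows: -z*(z*cos(z) + 2*sin(z))
The correct value should be: z*(z*cos(z) + 2*sin(z))

Explanation: The sign of the whole expression was flipped: the term z*(z*cos(z) + 2*sin(z)) was incorrectly written as -z*(z*cos(z) + 2*sin(z))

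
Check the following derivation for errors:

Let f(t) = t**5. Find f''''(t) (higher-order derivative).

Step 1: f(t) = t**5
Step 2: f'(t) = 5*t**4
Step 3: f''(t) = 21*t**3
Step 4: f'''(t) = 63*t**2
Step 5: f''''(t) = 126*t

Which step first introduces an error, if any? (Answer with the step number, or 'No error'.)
Step 3

Step 3 is incorrect due to a wrong coefficient.
The step shows: 21*t**3
The correct value should be: 20*t**3

Explanation: The coefficient 20 was incorrectly written as 21: the term 20*t**3 was incorrectly written as 21*t**3
The later steps are derived from this incorrect expression, so the error originates in Step 3.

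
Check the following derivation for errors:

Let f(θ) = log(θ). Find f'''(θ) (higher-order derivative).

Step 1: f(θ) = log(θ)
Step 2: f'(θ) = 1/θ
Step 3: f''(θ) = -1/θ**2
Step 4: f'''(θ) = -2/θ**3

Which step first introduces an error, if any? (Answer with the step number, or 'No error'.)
Step 4

Step 4 is incorrect due to a sign flip.
The step shows: -2/θ**3
The correct value should be: 2/θ**3

Explanation: The sign of the whole expression was flipped: the term 2/θ**3 was incorrectly written as -2/θ**3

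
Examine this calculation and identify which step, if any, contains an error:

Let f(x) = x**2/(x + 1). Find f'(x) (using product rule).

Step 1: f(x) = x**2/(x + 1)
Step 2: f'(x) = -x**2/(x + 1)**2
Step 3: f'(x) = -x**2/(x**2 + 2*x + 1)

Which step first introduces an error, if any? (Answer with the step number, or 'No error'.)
Step 2

Step 2 is incorrect due to a dropped term.
The step shows: -x**2/(x + 1)**2
The correct value should be: -x**2/(x + 1)**2 + 2*x/(x + 1)

Explanation: A term was dropped: the term 2*x/(x + 1) was incorrectly omitted
The later steps are derived from this incorrect expression, so the error originates in Step 2.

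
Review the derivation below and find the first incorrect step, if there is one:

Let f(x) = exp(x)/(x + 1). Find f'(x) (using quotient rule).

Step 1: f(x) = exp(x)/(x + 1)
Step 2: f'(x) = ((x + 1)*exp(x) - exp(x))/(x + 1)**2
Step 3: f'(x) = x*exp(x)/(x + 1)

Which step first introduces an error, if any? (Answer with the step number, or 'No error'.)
Step 3

Step 3 is incorrect due to a wrong exponent.
The step shows: x*exp(x)/(x + 1)
The correct value should be: x*exp(x)/(x + 1)**2

Explanation: The exponent -2 on x + 1 was incorrectly written as -1: the term x*exp(x)/(x + 1)**2 was incorrectly written as x*exp(x)/(x + 1)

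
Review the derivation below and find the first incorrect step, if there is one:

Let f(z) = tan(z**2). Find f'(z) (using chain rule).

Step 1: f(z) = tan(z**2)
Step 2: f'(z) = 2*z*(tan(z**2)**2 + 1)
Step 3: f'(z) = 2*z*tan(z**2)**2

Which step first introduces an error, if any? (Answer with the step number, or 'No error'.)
Step 3

Step 3 is incorrect due to a dropped term.
The step shows: 2*z*tan(z**2)**2
The correct value should be: 2*z*tan(z**2)**2 + 2*z

Explanation: A term was dropped: the term 2*z was incorrectly omitted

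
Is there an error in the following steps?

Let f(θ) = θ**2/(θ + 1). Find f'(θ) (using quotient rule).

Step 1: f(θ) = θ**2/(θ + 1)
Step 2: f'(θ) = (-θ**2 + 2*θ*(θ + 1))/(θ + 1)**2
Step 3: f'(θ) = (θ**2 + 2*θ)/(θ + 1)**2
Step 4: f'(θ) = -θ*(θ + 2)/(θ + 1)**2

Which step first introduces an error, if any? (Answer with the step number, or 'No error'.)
Step 4

Step 4 is incorrect due to a sign flip.
The step shows: -θ*(θ + 2)/(θ + 1)**2
The correct value should be: θ*(θ + 2)/(θ + 1)**2

Explanation: The sign of the whole expression was flipped: the term θ*(θ + 2)/(θ + 1)**2 was incorrectly written as -θ*(θ + 2)/(θ + 1)**2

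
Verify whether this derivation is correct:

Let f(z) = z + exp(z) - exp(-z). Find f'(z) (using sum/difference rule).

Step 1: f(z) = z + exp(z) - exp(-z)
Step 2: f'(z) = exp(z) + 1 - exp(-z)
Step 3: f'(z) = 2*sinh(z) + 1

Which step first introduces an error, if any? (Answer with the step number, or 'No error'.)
Step 2

Step 2 is incorrect due to a sign flip.
The step shows: exp(z) + 1 - exp(-z)
The correct value should be: exp(z) + 1 + exp(-z)

Explanation: The sign of one term was flipped: the term exp(-z) was incorrectly written as -exp(-z)
The later steps are derived from this incorrect expression, so the error originates in Step 2.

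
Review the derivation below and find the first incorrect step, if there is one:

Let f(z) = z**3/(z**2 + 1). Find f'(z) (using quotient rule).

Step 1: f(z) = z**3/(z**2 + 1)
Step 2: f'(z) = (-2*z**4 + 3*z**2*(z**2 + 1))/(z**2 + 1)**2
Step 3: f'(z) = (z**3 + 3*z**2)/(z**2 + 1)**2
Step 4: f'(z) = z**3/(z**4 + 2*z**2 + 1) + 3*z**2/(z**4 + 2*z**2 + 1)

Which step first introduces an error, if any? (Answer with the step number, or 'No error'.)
Step 3

Step 3 is incorrect due to a wrong exponent.
The step shows: (z**3 + 3*z**2)/(z**2 + 1)**2
The correct value should be: (z**4 + 3*z**2)/(z**2 + 1)**2

Explanation: The exponent 4 on z was incorrectly written as 3: the term (z**4 + 3*z**2)/(z**2 + 1)**2 was incorrectly written as (z**3 + 3*z**2)/(z**2 + 1)**2
The later steps are derived from this incorrect expression, so the error originates in Step 3.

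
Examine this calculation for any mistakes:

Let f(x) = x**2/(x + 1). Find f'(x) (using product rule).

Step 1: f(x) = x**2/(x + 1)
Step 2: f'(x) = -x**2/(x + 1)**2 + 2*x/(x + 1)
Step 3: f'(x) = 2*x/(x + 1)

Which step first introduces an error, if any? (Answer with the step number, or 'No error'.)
Step 3

Step 3 is incorrect due to a dropped term.
The step shows: 2*x/(x + 1)
The correct value should be: -x**2/(x**2 + 2*x + 1) + 2*x/(x + 1)

Explanation: A term was dropped: the term -x**2/(x**2 + 2*x + 1) was incorrectly omitted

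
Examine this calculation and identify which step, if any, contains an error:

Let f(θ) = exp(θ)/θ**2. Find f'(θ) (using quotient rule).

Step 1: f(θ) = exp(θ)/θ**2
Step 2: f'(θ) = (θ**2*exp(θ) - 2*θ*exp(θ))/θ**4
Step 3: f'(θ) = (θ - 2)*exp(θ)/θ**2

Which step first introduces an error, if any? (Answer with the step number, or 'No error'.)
Step 3

Step 3 is incorrect due to a wrong exponent.
The step shows: (θ - 2)*exp(θ)/θ**2
The correct value should be: (θ - 2)*exp(θ)/θ**3

Explanation: The exponent -3 on θ was incorrectly written as -2: the term (θ - 2)*exp(θ)/θ**3 was incorrectly written as (θ - 2)*exp(θ)/θ**2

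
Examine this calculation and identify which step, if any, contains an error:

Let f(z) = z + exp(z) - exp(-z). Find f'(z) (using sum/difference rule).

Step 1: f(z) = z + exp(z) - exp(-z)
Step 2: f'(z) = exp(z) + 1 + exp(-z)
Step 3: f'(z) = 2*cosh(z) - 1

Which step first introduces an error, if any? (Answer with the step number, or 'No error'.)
Step 3

Step 3 is incorrect due to a sign flip.
The step shows: 2*cosh(z) - 1
The correct value should be: 2*cosh(z) + 1

Explanation: The sign of one term was flipped: the term 1 was incorrectly written as -1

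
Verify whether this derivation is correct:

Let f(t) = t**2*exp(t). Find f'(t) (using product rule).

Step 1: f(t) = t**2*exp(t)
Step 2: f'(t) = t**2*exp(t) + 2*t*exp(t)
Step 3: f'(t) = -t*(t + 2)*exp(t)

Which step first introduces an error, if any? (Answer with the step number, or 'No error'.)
Step 3

Step 3 is incorrect due to a sign flip.
The step shows: -t*(t + 2)*exp(t)
The correct value should be: t*(t + 2)*exp(t)

Explanation: The sign of the whole expression was flipped: the term t*(t + 2)*exp(t) was incorrectly written as -t*(t + 2)*exp(t)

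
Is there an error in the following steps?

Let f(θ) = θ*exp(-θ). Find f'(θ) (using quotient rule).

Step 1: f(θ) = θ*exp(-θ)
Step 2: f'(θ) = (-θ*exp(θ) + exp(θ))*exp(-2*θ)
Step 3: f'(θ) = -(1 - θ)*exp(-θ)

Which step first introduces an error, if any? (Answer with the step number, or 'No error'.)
Step 3

Step 3 is incorrect due to a sign flip.
The step shows: -(1 - θ)*exp(-θ)
The correct value should be: (1 - θ)*exp(-θ)

Explanation: The sign of the whole expression was flipped: the term (1 - θ)*exp(-θ) was incorrectly written as -(1 - θ)*exp(-θ)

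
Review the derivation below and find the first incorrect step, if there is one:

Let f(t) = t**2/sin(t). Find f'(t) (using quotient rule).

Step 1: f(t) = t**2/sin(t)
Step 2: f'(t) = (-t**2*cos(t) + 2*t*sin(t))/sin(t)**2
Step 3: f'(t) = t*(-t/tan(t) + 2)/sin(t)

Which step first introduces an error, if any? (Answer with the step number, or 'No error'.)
No error

All steps in this derivation are correct.
The final answer f'(t) = t*(-t/tan(t) + 2)/sin(t) is valid.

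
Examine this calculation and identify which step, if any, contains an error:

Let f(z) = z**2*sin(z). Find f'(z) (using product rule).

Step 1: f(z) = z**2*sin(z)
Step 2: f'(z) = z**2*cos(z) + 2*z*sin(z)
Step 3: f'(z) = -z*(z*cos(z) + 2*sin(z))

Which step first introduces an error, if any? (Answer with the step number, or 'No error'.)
Step 3

Step 3 is incorrect due to a sign flip.
The step shows: -z*(z*cos(z) + 2*sin(z))
The correct value should be: z*(z*cos(z) + 2*sin(z))

Explanation: The sign of the whole expression was flipped: the term z*(z*cos(z) + 2*sin(z)) was incorrectly written as -z*(z*cos(z) + 2*sin(z))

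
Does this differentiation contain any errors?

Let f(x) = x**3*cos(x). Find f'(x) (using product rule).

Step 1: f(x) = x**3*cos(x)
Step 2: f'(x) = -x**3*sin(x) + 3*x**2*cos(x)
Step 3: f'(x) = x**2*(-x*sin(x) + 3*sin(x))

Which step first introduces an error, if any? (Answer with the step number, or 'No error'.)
Step 3

Step 3 is incorrect due to a wrong trig function.
The step shows: x**2*(-x*sin(x) + 3*sin(x))
The correct value should be: x**2*(-x*sin(x) + 3*cos(x))

Explanation: cos(x) was incorrectly written as sin(x): the term x**2*(-x*sin(x) + 3*cos(x)) was incorrectly written as x**2*(-x*sin(x) + 3*sin(x))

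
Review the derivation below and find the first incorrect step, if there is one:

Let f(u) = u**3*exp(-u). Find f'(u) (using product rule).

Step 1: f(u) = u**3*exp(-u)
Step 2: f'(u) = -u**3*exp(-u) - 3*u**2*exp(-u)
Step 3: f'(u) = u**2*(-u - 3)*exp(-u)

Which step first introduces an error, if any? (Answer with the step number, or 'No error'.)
Step 2

Step 2 is incorrect due to a sign flip.
The step shows: -u**3*exp(-u) - 3*u**2*exp(-u)
The correct value should be: -u**3*exp(-u) + 3*u**2*exp(-u)

Explanation: The sign of one term was flipped: the term 3*u**2*exp(-u) was incorrectly written as -3*u**2*exp(-u)
The later steps are derived from this incorrect expression, so the error originates in Step 2.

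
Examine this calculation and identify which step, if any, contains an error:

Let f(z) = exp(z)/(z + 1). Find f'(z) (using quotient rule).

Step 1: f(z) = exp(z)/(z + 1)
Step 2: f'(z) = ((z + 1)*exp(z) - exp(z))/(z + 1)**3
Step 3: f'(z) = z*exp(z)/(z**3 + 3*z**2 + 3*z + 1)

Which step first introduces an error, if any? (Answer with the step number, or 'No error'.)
Step 2

Step 2 is incorrect due to a wrong exponent.
The step shows: ((z + 1)*exp(z) - exp(z))/(z + 1)**3
The correct value should be: ((z + 1)*exp(z) - exp(z))/(z + 1)**2

Explanation: The exponent -2 on z + 1 was incorrectly written as -3: the term ((z + 1)*exp(z) - exp(z))/(z + 1)**2 was incorrectly written as ((z + 1)*exp(z) - exp(z))/(z + 1)**3
The later steps are derived from this incorrect expression, so the error originates in Step 2.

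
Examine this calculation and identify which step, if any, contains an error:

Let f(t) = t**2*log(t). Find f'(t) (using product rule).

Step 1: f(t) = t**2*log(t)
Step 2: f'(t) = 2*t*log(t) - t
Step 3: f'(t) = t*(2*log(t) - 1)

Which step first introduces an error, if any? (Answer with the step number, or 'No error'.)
Step 2

Step 2 is incorrect due to a sign flip.
The step shows: 2*t*log(t) - t
The correct value should be: 2*t*log(t) + t

Explanation: The sign of one term was flipped: the term t was incorrectly written as -t
The later steps are derived from this incorrect expression, so the error originates in Step 2.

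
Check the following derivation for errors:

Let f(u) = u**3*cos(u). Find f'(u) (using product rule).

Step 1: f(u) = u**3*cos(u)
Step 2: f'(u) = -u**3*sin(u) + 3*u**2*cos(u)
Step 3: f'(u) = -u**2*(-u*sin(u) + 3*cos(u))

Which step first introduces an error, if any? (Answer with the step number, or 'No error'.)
Step 3

Step 3 is incorrect due to a sign flip.
The step shows: -u**2*(-u*sin(u) + 3*cos(u))
The correct value should be: u**2*(-u*sin(u) + 3*cos(u))

Explanation: The sign of the whole expression was flipped: the term u**2*(-u*sin(u) + 3*cos(u)) was incorrectly written as -u**2*(-u*sin(u) + 3*cos(u))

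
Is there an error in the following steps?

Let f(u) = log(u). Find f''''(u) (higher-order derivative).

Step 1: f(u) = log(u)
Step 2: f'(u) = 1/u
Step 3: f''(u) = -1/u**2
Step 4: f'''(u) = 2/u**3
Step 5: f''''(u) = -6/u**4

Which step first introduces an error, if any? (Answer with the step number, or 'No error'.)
No error

All steps in this derivation are correct.
The final answer f''''(u) = -6/u**4 is valid.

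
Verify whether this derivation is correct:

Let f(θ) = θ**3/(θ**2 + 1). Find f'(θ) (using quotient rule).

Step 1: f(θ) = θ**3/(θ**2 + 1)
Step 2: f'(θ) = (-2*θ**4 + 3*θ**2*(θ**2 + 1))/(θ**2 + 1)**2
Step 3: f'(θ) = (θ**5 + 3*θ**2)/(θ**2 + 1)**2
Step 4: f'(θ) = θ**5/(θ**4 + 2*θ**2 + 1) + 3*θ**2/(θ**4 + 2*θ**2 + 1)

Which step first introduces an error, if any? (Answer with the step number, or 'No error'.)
Step 3

Step 3 is incorrect due to a wrong exponent.
The step shows: (θ**5 + 3*θ**2)/(θ**2 + 1)**2
The correct value should be: (θ**4 + 3*θ**2)/(θ**2 + 1)**2

Explanation: The exponent 4 on θ was incorrectly written as 5: the term (θ**4 + 3*θ**2)/(θ**2 + 1)**2 was incorrectly written as (θ**5 + 3*θ**2)/(θ**2 + 1)**2
The later steps are derived from this incorrect expression, so the error originates in Step 3.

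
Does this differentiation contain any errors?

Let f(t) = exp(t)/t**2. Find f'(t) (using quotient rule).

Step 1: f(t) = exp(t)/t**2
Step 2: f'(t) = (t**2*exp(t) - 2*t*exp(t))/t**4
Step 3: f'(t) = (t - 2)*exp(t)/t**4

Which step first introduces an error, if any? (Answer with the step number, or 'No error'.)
Step 3

Step 3 is incorrect due to a wrong exponent.
The step shows: (t - 2)*exp(t)/t**4
The correct value should be: (t - 2)*exp(t)/t**3

Explanation: The exponent -3 on t was incorrectly written as -4: the term (t - 2)*exp(t)/t**3 was incorrectly written as (t - 2)*exp(t)/t**4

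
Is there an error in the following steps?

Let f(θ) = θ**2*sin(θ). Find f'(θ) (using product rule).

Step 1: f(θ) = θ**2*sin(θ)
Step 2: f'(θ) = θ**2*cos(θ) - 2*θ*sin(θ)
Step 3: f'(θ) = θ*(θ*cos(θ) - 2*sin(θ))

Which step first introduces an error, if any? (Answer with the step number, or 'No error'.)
Step 2

Step 2 is incorrect due to a sign flip.
The step shows: θ**2*cos(θ) - 2*θ*sin(θ)
The correct value should be: θ**2*cos(θ) + 2*θ*sin(θ)

Explanation: The sign of one term was flipped: the term 2*θ*sin(θ) was incorrectly written as -2*θ*sin(θ)
The later steps are derived from this incorrect expression, so the error originates in Step 2.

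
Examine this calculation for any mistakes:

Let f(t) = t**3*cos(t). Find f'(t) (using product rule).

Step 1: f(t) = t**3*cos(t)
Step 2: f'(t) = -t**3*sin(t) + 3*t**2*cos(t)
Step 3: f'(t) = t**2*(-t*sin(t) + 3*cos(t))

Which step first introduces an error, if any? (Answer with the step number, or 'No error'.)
No error

All steps in this derivation are correct.
The final answer f'(t) = t**2*(-t*sin(t) + 3*cos(t)) is valid.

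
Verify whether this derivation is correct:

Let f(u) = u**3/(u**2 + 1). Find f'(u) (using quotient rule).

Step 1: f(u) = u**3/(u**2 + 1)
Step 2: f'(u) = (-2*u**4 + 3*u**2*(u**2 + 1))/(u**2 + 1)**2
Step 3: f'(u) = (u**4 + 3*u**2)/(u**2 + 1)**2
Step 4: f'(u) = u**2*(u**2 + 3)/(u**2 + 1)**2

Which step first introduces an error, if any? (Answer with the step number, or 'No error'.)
No error

All steps in this derivation are correct.
The final answer f'(u) = u**2*(u**2 + 3)/(u**2 + 1)**2 is valid.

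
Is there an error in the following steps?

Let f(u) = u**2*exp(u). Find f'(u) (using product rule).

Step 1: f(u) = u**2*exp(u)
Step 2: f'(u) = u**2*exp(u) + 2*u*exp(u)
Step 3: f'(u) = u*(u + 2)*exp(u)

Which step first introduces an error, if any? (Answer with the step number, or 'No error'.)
No error

All steps in this derivation are correct.
The final answer f'(u) = u*(u + 2)*exp(u) is valid.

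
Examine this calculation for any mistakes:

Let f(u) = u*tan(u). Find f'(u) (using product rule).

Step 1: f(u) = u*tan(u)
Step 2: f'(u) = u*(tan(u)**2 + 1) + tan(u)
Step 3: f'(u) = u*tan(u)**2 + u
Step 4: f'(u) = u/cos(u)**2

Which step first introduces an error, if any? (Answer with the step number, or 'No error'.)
Step 3

Step 3 is incorrect due to a dropped term.
The step shows: u*tan(u)**2 + u
The correct value should be: u*tan(u)**2 + u + tan(u)

Explanation: A term was dropped: the term tan(u) was incorrectly omitted
The later steps are derived from this incorrect expression, so the error originates in Step 3.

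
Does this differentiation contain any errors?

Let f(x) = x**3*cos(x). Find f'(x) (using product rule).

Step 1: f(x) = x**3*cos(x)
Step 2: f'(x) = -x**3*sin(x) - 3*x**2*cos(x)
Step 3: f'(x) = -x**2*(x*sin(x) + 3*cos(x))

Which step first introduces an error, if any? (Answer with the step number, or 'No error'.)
Step 2

Step 2 is incorrect due to a sign flip.
The step shows: -x**3*sin(x) - 3*x**2*cos(x)
The correct value should be: -x**3*sin(x) + 3*x**2*cos(x)

Explanation: The sign of one term was flipped: the term 3*x**2*cos(x) was incorrectly written as -3*x**2*cos(x)
The later steps are derived from this incorrect expression, so the error originates in Step 2.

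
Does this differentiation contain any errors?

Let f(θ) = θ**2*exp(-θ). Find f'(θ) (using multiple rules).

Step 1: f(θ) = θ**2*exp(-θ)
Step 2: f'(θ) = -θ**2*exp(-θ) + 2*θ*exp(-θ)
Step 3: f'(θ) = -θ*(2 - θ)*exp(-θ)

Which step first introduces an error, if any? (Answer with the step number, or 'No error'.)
Step 3

Step 3 is incorrect due to a sign flip.
The step shows: -θ*(2 - θ)*exp(-θ)
The correct value should be: θ*(2 - θ)*exp(-θ)

Explanation: The sign of the whole expression was flipped: the term θ*(2 - θ)*exp(-θ) was incorrectly written as -θ*(2 - θ)*exp(-θ)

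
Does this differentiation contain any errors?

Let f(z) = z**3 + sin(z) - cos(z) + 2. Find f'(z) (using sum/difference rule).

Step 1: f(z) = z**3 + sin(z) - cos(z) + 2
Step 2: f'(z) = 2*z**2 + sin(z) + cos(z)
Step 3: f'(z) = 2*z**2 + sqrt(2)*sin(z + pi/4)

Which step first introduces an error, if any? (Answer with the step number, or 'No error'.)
Step 2

Step 2 is incorrect due to a wrong coefficient.
The step shows: 2*z**2 + sin(z) + cos(z)
The correct value should be: 3*z**2 + sin(z) + cos(z)

Explanation: The coefficient 3 was incorrectly written as 2: the term 3*z**2 was incorrectly written as 2*z**2
The later steps are derived from this incorrect expression, so the error originates in Step 2.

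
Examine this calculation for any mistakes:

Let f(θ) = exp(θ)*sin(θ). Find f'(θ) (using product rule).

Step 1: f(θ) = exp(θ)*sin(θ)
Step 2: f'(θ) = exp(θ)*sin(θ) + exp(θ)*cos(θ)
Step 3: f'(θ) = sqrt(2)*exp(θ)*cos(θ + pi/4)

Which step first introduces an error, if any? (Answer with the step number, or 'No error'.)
Step 3

Step 3 is incorrect due to a wrong trig function.
The step shows: sqrt(2)*exp(θ)*cos(θ + pi/4)
The correct value should be: sqrt(2)*exp(θ)*sin(θ + pi/4)

Explanation: sin(θ + pi/4) was incorrectly written as cos(θ + pi/4): the term sqrt(2)*exp(θ)*sin(θ + pi/4) was incorrectly written as sqrt(2)*exp(θ)*cos(θ + pi/4)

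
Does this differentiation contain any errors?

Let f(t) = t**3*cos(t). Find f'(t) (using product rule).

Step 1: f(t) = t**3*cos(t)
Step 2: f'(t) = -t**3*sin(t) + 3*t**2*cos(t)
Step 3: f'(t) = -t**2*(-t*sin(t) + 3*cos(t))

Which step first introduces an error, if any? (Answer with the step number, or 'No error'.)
Step 3

Step 3 is incorrect due to a sign flip.
The step shows: -t**2*(-t*sin(t) + 3*cos(t))
The correct value should be: t**2*(-t*sin(t) + 3*cos(t))

Explanation: The sign of the whole expression was flipped: the term t**2*(-t*sin(t) + 3*cos(t)) was incorrectly written as -t**2*(-t*sin(t) + 3*cos(t))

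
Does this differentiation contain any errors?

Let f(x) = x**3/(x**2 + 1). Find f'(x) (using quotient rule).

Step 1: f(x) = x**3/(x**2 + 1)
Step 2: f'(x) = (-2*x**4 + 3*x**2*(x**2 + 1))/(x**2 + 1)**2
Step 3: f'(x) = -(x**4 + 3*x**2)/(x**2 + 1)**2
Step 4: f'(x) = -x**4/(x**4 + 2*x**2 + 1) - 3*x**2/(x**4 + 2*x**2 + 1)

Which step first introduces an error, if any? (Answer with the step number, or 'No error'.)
Step 3

Step 3 is incorrect due to a sign flip.
The step shows: -(x**4 + 3*x**2)/(x**2 + 1)**2
The correct value should be: (x**4 + 3*x**2)/(x**2 + 1)**2

Explanation: The sign of the whole expression was flipped: the term (x**4 + 3*x**2)/(x**2 + 1)**2 was incorrectly written as -(x**4 + 3*x**2)/(x**2 + 1)**2
The later steps are derived from this incorrect expression, so the error originates in Step 3.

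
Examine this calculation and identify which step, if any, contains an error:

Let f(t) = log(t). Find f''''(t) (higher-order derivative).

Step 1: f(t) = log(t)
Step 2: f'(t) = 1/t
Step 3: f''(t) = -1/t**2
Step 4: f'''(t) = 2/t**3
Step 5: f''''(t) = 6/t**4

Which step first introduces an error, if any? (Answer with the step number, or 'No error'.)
Step 5

Step 5 is incorrect due to a sign flip.
The step shows: 6/t**4
The correct value should be: -6/t**4

Explanation: The sign of the whole expression was flipped: the term -6/t**4 was incorrectly written as 6/t**4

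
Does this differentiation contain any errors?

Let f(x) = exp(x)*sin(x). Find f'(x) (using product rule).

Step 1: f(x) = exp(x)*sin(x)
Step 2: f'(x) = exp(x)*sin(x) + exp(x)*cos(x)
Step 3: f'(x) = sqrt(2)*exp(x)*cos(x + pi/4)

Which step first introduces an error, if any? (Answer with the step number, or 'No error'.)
Step 3

Step 3 is incorrect due to a wrong trig function.
The step shows: sqrt(2)*exp(x)*cos(x + pi/4)
The correct value should be: sqrt(2)*exp(x)*sin(x + pi/4)

Explanation: sin(x + pi/4) was incorrectly written as cos(x + pi/4): the term sqrt(2)*exp(x)*sin(x + pi/4) was incorrectly written as sqrt(2)*exp(x)*cos(x + pi/4)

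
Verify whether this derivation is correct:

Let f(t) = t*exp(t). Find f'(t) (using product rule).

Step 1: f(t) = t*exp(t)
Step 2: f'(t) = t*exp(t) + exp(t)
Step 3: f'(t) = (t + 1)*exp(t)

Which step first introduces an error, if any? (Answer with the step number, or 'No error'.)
No error

All steps in this derivation are correct.
The final answer f'(t) = (t + 1)*exp(t) is valid.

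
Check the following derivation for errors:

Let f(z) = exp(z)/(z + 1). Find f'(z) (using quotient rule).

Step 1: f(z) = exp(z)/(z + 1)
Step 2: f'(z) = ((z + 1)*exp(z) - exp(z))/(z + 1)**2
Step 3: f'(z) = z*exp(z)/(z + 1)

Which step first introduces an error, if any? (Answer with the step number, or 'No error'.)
Step 3

Step 3 is incorrect due to a wrong exponent.
The step shows: z*exp(z)/(z + 1)
The correct value should be: z*exp(z)/(z + 1)**2

Explanation: The exponent -2 on z + 1 was incorrectly written as -1: the term z*exp(z)/(z + 1)**2 was incorrectly written as z*exp(z)/(z + 1)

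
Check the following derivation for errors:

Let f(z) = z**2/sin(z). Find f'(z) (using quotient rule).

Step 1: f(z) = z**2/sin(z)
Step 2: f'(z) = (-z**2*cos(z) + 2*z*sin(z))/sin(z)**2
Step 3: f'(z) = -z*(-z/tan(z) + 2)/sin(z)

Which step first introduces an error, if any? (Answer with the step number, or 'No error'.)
Step 3

Step 3 is incorrect due to a sign flip.
The step shows: -z*(-z/tan(z) + 2)/sin(z)
The correct value should be: z*(-z/tan(z) + 2)/sin(z)

Explanation: The sign of the whole expression was flipped: the term z*(-z/tan(z) + 2)/sin(z) was incorrectly written as -z*(-z/tan(z) + 2)/sin(z)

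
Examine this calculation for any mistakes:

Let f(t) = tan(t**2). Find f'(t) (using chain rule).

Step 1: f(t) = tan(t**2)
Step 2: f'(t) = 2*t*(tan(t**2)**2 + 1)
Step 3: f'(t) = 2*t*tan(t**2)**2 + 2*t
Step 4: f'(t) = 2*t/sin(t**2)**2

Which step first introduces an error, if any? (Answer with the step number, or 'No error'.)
Step 4

Step 4 is incorrect due to a wrong trig function.
The step shows: 2*t/sin(t**2)**2
The correct value should be: 2*t/cos(t**2)**2

Explanation: cos(t**2) was incorrectly written as sin(t**2): the term 2*t/cos(t**2)**2 was incorrectly written as 2*t/sin(t**2)**2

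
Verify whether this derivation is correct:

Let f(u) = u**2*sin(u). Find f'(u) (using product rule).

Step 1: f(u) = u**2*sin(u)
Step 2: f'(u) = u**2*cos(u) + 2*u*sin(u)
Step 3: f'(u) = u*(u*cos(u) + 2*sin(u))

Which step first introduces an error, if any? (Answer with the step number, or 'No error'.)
No error

All steps in this derivation are correct.
The final answer f'(u) = u*(u*cos(u) + 2*sin(u)) is valid.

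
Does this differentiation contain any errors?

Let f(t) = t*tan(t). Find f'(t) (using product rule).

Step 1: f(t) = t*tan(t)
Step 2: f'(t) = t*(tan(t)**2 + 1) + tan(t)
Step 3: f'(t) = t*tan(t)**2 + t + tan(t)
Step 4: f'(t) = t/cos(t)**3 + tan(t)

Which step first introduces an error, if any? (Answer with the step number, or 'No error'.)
Step 4

Step 4 is incorrect due to a wrong exponent.
The step shows: t/cos(t)**3 + tan(t)
The correct value should be: t/cos(t)**2 + tan(t)

Explanation: The exponent -2 on cos(t) was incorrectly written as -3: the term t/cos(t)**2 was incorrectly written as t/cos(t)**3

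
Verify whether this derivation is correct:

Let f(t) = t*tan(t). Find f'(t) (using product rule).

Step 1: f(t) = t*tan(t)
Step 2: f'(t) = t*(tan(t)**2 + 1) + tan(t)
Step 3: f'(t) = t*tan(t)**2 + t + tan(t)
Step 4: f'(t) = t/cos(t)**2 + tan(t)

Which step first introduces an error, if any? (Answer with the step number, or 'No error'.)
No error

All steps in this derivation are correct.
The final answer f'(t) = t/cos(t)**2 + tan(t) is valid.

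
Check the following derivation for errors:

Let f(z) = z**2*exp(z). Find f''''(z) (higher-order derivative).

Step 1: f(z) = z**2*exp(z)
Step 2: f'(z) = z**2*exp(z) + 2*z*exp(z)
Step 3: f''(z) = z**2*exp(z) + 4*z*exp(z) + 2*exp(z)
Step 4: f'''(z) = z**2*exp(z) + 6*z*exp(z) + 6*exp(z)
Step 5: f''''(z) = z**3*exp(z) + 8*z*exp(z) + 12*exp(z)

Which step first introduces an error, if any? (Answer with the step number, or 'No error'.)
Step 5

Step 5 is incorrect due to a wrong exponent.
The step shows: z**3*exp(z) + 8*z*exp(z) + 12*exp(z)
The correct value should be: z**2*exp(z) + 8*z*exp(z) + 12*exp(z)

Explanation: The exponent 2 on z was incorrectly written as 3: the term z**2*exp(z) was incorrectly written as z**3*exp(z)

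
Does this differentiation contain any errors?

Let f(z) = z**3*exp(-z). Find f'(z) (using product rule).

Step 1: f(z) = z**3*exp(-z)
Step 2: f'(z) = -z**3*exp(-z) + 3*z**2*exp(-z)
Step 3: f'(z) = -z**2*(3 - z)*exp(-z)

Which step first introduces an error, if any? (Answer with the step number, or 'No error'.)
Step 3

Step 3 is incorrect due to a sign flip.
The step shows: -z**2*(3 - z)*exp(-z)
The correct value should be: z**2*(3 - z)*exp(-z)

Explanation: The sign of the whole expression was flipped: the term z**2*(3 - z)*exp(-z) was incorrectly written as -z**2*(3 - z)*exp(-z)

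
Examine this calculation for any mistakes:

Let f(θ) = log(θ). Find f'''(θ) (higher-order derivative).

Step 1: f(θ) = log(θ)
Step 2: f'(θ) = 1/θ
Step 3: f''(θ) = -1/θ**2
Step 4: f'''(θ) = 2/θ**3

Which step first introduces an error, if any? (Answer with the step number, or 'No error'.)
No error

All steps in this derivation are correct.
The final answer f'''(θ) = 2/θ**3 is valid.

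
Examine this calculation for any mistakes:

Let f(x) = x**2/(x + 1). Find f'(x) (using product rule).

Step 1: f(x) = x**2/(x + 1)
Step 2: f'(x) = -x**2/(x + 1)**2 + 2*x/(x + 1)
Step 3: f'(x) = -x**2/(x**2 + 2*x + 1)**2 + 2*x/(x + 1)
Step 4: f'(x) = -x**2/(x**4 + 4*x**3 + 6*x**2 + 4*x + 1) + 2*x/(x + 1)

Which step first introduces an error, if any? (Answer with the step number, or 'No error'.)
Step 3

Step 3 is incorrect due to a wrong exponent.
The step shows: -x**2/(x**2 + 2*x + 1)**2 + 2*x/(x + 1)
The correct value should be: -x**2/(x**2 + 2*x + 1) + 2*x/(x + 1)

Explanation: The exponent -1 on x**2 + 2*x + 1 was incorrectly written as -2: the term -x**2/(x**2 + 2*x + 1) was incorrectly written as -x**2/(x**2 + 2*x + 1)**2
The later steps are derived from this incorrect expression, so the error originates in Step 3.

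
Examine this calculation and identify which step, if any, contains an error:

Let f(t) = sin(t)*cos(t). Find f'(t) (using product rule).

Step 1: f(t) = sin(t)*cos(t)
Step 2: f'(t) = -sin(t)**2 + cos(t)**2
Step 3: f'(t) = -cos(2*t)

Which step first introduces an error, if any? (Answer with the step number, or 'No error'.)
Step 3

Step 3 is incorrect due to a sign flip.
The step shows: -cos(2*t)
The correct value should be: cos(2*t)

Explanation: The sign of the whole expression was flipped: the term cos(2*t) was incorrectly written as -cos(2*t)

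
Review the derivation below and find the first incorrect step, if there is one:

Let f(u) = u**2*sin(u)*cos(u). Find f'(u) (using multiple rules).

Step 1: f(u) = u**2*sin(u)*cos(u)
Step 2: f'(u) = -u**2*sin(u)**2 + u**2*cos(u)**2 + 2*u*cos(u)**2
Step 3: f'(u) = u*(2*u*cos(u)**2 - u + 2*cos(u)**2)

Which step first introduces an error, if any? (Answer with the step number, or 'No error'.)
Step 2

Step 2 is incorrect due to a wrong trig function.
The step shows: -u**2*sin(u)**2 + u**2*cos(u)**2 + 2*u*cos(u)**2
The correct value should be: -u**2*sin(u)**2 + u**2*cos(u)**2 + 2*u*sin(u)*cos(u)

Explanation: sin(u) was incorrectly written as cos(u): the term 2*u*sin(u)*cos(u) was incorrectly written as 2*u*cos(u)**2
The later steps are derived from this incorrect expression, so the error originates in Step 2.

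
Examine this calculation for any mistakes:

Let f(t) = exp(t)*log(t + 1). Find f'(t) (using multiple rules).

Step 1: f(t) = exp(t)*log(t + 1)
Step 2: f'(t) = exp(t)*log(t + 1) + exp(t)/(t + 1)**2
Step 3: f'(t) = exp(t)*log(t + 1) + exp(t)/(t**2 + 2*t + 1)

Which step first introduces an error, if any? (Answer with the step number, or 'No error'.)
Step 2

Step 2 is incorrect due to a wrong exponent.
The step shows: exp(t)*log(t + 1) + exp(t)/(t + 1)**2
The correct value should be: exp(t)*log(t + 1) + exp(t)/(t + 1)

Explanation: The exponent -1 on t + 1 was incorrectly written as -2: the term exp(t)/(t + 1) was incorrectly written as exp(t)/(t + 1)**2
The later steps are derived from this incorrect expression, so the error originates in Step 2.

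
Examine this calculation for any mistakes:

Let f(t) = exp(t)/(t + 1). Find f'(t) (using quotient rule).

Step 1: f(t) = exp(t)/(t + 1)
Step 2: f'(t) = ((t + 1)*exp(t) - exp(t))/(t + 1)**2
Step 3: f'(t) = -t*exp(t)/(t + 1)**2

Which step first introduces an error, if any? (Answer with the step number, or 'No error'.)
Step 3

Step 3 is incorrect due to a sign flip.
The step shows: -t*exp(t)/(t + 1)**2
The correct value should be: t*exp(t)/(t + 1)**2

Explanation: The sign of the whole expression was flipped: the term t*exp(t)/(t + 1)**2 was incorrectly written as -t*exp(t)/(t + 1)**2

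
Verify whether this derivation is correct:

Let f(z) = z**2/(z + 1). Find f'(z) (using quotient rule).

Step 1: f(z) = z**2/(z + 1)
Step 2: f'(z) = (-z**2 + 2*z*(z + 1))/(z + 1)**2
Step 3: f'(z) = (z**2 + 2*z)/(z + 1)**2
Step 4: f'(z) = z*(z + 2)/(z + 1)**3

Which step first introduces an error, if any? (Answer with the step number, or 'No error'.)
Step 4

Step 4 is incorrect due to a wrong exponent.
The step shows: z*(z + 2)/(z + 1)**3
The correct value should be: z*(z + 2)/(z + 1)**2

Explanation: The exponent -2 on z + 1 was incorrectly written as -3: the term z*(z + 2)/(z + 1)**2 was incorrectly written as z*(z + 2)/(z + 1)**3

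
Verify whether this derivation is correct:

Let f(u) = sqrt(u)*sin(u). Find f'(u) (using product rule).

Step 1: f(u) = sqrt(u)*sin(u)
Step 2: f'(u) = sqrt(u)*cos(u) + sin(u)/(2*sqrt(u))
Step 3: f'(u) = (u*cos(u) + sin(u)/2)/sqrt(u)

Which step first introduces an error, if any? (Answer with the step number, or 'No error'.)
No error

All steps in this derivation are correct.
The final answer f'(u) = (u*cos(u) + sin(u)/2)/sqrt(u) is valid.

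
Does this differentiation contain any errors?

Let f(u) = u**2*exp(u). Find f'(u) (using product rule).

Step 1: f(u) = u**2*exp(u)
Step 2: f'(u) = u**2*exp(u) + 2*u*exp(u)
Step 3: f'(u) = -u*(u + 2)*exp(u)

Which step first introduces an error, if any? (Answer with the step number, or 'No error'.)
Step 3

Step 3 is incorrect due to a sign flip.
The step shows: -u*(u + 2)*exp(u)
The correct value should be: u*(u + 2)*exp(u)

Explanation: The sign of the whole expression was flipped: the term u*(u + 2)*exp(u) was incorrectly written as -u*(u + 2)*exp(u)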